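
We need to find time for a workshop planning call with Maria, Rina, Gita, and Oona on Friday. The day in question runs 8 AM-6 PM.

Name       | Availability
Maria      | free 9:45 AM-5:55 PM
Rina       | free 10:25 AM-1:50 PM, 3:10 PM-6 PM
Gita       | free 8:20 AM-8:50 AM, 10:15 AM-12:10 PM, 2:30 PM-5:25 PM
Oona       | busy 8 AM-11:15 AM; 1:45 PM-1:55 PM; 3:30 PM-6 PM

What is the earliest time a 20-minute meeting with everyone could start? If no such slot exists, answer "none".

11:15

Maria free: 09:45-17:55.
Rina free: 10:25-13:50, 15:10-18:00.
Gita free: 08:20-08:50, 10:15-12:10, 14:30-17:25.
Oona free: 11:15-13:45, 13:55-15:30 (invert busy blocks within the working day).
Maria ∩ Rina: 10:25-13:50, 15:10-17:55.
Maria ∩ Rina ∩ Gita: 10:25-12:10, 15:10-17:25.
Maria ∩ Rina ∩ Gita ∩ Oona: 11:15-12:10, 15:10-15:30.
The first common window of at least 20 minutes is 11:15-12:10, so the earliest start is 11:15.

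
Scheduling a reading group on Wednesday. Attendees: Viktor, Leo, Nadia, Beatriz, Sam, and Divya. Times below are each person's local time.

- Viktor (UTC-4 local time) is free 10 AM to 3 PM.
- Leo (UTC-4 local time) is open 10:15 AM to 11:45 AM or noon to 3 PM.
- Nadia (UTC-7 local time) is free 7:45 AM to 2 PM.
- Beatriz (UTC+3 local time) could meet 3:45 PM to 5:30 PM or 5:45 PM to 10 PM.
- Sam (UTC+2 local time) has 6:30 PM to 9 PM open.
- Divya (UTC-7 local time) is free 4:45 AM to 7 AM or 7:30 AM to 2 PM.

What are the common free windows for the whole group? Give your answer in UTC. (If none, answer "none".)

Viktor in UTC: 14:00-19:00 (add 4h to convert from UTC-4).
Leo in UTC: 14:15-15:45, 16:00-19:00 (add 4h to convert from UTC-4).
Nadia in UTC: 14:45-21:00 (add 7h to convert from UTC-7).
Beatriz in UTC: 12:45-14:30, 14:45-19:00 (subtract 3h to convert from UTC+3).
Sam in UTC: 16:30-19:00 (subtract 2h to convert from UTC+2).
Divya in UTC: 11:45-14:00, 14:30-21:00 (add 7h to convert from UTC-7).
Viktor ∩ Leo: 14:15-15:45, 16:00-19:00.
Viktor ∩ Leo ∩ Nadia: 14:45-15:45, 16:00-19:00.
Viktor ∩ Leo ∩ Nadia ∩ Beatriz: 14:45-15:45, 16:00-19:00.
Viktor ∩ Leo ∩ Nadia ∩ Beatriz ∩ Sam: 16:30-19:00.
Viktor ∩ Leo ∩ Nadia ∩ Beatriz ∩ Sam ∩ Divya: 16:30-19:00.

16:30-19:00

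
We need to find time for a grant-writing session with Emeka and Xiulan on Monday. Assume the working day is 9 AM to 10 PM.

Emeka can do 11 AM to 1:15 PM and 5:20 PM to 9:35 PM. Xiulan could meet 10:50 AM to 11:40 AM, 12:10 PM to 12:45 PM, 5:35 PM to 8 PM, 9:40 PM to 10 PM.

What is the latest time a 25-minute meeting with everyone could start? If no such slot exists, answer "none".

19:35

Emeka ∩ Xiulan: 11:00-11:40, 12:10-12:45, 17:35-20:00.
The last common window of at least 25 minutes is 17:35-20:00; a 25-minute meeting can start as late as 19:35 and still end by 20:00.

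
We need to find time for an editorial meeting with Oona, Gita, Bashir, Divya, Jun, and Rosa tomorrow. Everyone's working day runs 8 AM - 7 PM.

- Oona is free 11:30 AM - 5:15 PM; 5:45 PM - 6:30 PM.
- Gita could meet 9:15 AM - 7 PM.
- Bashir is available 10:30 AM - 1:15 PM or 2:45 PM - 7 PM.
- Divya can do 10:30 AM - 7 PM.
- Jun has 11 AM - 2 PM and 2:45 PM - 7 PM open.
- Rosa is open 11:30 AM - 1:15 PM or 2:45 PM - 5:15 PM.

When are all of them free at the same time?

11:30-13:15, 14:45-17:15

Oona ∩ Gita: 11:30-17:15, 17:45-18:30.
Oona ∩ Gita ∩ Bashir: 11:30-13:15, 14:45-17:15, 17:45-18:30.
Oona ∩ Gita ∩ Bashir ∩ Divya: 11:30-13:15, 14:45-17:15, 17:45-18:30.
Oona ∩ Gita ∩ Bashir ∩ Divya ∩ Jun: 11:30-13:15, 14:45-17:15, 17:45-18:30.
Oona ∩ Gita ∩ Bashir ∩ Divya ∩ Jun ∩ Rosa: 11:30-13:15, 14:45-17:15.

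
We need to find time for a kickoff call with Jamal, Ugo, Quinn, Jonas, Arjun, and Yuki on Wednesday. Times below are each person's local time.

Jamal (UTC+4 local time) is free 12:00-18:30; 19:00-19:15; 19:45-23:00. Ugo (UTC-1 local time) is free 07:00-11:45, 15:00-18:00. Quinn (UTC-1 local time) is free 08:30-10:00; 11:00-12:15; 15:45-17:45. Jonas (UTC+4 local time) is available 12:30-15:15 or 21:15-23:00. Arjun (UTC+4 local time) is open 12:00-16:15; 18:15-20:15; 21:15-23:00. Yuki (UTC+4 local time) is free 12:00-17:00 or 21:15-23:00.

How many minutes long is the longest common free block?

Jamal in UTC: 08:00-14:30, 15:00-15:15, 15:45-19:00 (subtract 4h to convert from UTC+4).
Ugo in UTC: 08:00-12:45, 16:00-19:00 (add 1h to convert from UTC-1).
Quinn in UTC: 09:30-11:00, 12:00-13:15, 16:45-18:45 (add 1h to convert from UTC-1).
Jonas in UTC: 08:30-11:15, 17:15-19:00 (subtract 4h to convert from UTC+4).
Arjun in UTC: 08:00-12:15, 14:15-16:15, 17:15-19:00 (subtract 4h to convert from UTC+4).
Yuki in UTC: 08:00-13:00, 17:15-19:00 (subtract 4h to convert from UTC+4).
Jamal ∩ Ugo: 08:00-12:45, 16:00-19:00.
Jamal ∩ Ugo ∩ Quinn: 09:30-11:00, 12:00-12:45, 16:45-18:45.
Jamal ∩ Ugo ∩ Quinn ∩ Jonas: 09:30-11:00, 17:15-18:45.
Jamal ∩ Ugo ∩ Quinn ∩ Jonas ∩ Arjun: 09:30-11:00, 17:15-18:45.
Jamal ∩ Ugo ∩ Quinn ∩ Jonas ∩ Arjun ∩ Yuki: 09:30-11:00, 17:15-18:45.
The longest is 09:30-11:00 at 90 minutes.

90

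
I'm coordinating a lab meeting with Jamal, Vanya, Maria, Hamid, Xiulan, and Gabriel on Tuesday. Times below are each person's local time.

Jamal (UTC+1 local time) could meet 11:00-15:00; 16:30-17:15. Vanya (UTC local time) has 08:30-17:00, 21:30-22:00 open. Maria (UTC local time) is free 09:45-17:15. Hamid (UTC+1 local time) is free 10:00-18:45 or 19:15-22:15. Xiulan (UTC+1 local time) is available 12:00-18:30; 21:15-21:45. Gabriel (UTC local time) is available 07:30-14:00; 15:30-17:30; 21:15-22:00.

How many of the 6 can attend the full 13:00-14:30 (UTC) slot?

4

Jamal in UTC: 10:00-14:00, 15:30-16:15 (subtract 1h to convert from UTC+1).
Vanya in UTC: 08:30-17:00, 21:30-22:00.
Maria in UTC: 09:45-17:15.
Hamid in UTC: 09:00-17:45, 18:15-21:15 (subtract 1h to convert from UTC+1).
Xiulan in UTC: 11:00-17:30, 20:15-20:45 (subtract 1h to convert from UTC+1).
Gabriel in UTC: 07:30-14:00, 15:30-17:30, 21:15-22:00.
Vanya, Maria, Hamid, and Xiulan can make the full 13:00-14:30 slot — that's 4.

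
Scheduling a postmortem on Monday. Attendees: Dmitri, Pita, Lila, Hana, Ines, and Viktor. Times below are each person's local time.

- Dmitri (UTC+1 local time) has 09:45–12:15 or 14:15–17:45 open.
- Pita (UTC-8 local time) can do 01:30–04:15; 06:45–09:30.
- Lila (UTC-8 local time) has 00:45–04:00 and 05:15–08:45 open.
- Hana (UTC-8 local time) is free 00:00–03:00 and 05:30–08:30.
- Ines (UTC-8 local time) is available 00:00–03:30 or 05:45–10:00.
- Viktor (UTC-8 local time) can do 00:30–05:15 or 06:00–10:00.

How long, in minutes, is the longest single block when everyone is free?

105

Dmitri in UTC: 08:45-11:15, 13:15-16:45 (subtract 1h to convert from UTC+1).
Pita in UTC: 09:30-12:15, 14:45-17:30 (add 8h to convert from UTC-8).
Lila in UTC: 08:45-12:00, 13:15-16:45 (add 8h to convert from UTC-8).
Hana in UTC: 08:00-11:00, 13:30-16:30 (add 8h to convert from UTC-8).
Ines in UTC: 08:00-11:30, 13:45-18:00 (add 8h to convert from UTC-8).
Viktor in UTC: 08:30-13:15, 14:00-18:00 (add 8h to convert from UTC-8).
Dmitri ∩ Pita: 09:30-11:15, 14:45-16:45.
Dmitri ∩ Pita ∩ Lila: 09:30-11:15, 14:45-16:45.
Dmitri ∩ Pita ∩ Lila ∩ Hana: 09:30-11:00, 14:45-16:30.
Dmitri ∩ Pita ∩ Lila ∩ Hana ∩ Ines: 09:30-11:00, 14:45-16:30.
Dmitri ∩ Pita ∩ Lila ∩ Hana ∩ Ines ∩ Viktor: 09:30-11:00, 14:45-16:30.
So the common availability across everyone is 09:30-11:00, 14:45-16:30.
The longest is 14:45-16:30 at 105 minutes.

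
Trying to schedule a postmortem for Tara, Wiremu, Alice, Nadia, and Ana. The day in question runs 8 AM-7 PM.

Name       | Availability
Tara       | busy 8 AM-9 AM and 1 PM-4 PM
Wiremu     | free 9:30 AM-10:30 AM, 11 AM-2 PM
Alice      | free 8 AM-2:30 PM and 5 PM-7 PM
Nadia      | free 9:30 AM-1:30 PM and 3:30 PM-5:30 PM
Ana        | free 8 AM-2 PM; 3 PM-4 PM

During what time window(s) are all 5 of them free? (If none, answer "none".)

Tara free: 09:00-13:00, 16:00-19:00 (invert busy blocks within the working day).
Wiremu free: 09:30-10:30, 11:00-14:00.
Alice free: 08:00-14:30, 17:00-19:00.
Nadia free: 09:30-13:30, 15:30-17:30.
Ana free: 08:00-14:00, 15:00-16:00.
Tara ∩ Wiremu: 09:30-10:30, 11:00-13:00.
Tara ∩ Wiremu ∩ Alice: 09:30-10:30, 11:00-13:00.
Tara ∩ Wiremu ∩ Alice ∩ Nadia: 09:30-10:30, 11:00-13:00.
Tara ∩ Wiremu ∩ Alice ∩ Nadia ∩ Ana: 09:30-10:30, 11:00-13:00.

09:30-10:30, 11:00-13:00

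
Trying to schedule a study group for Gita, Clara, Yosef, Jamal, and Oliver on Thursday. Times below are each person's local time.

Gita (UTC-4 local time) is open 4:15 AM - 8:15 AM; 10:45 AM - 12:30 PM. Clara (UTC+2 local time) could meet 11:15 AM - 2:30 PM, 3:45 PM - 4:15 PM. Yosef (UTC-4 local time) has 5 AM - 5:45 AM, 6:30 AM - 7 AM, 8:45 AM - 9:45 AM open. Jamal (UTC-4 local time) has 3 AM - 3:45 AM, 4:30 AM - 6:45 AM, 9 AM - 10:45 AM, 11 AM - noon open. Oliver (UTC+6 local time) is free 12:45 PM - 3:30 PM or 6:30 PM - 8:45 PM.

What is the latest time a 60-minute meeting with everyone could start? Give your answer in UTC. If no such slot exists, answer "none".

Gita in UTC: 08:15-12:15, 14:45-16:30 (add 4h to convert from UTC-4).
Clara in UTC: 09:15-12:30, 13:45-14:15 (subtract 2h to convert from UTC+2).
Yosef in UTC: 09:00-09:45, 10:30-11:00, 12:45-13:45 (add 4h to convert from UTC-4).
Jamal in UTC: 07:00-07:45, 08:30-10:45, 13:00-14:45, 15:00-16:00 (add 4h to convert from UTC-4).
Oliver in UTC: 06:45-09:30, 12:30-14:45 (subtract 6h to convert from UTC+6).
Gita ∩ Clara: 09:15-12:15.
Gita ∩ Clara ∩ Yosef: 09:15-09:45, 10:30-11:00.
Gita ∩ Clara ∩ Yosef ∩ Jamal: 09:15-09:45, 10:30-10:45.
Gita ∩ Clara ∩ Yosef ∩ Jamal ∩ Oliver: 09:15-09:30.
Those are the intersection windows.
No common window is at least 60 minutes long.

none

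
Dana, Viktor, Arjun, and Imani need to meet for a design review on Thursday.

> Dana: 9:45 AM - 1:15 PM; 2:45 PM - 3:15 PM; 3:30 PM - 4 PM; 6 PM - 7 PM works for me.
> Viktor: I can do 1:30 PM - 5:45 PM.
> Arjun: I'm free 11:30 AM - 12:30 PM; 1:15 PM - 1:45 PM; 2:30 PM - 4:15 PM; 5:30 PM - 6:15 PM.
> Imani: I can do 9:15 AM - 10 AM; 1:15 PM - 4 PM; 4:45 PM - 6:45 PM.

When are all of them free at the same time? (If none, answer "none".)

Dana ∩ Viktor: 14:45-15:15, 15:30-16:00.
Dana ∩ Viktor ∩ Arjun: 14:45-15:15, 15:30-16:00.
Dana ∩ Viktor ∩ Arjun ∩ Imani: 14:45-15:15, 15:30-16:00.

14:45-15:15, 15:30-16:00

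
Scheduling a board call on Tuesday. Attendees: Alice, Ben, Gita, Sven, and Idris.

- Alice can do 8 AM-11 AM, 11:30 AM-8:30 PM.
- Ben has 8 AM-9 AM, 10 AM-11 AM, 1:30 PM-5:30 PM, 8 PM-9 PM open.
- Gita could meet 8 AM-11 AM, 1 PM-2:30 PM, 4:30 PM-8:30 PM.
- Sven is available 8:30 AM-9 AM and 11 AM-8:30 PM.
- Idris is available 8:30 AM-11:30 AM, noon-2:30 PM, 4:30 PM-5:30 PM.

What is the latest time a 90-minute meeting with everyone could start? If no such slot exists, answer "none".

none

Alice ∩ Ben: 08:00-09:00, 10:00-11:00, 13:30-17:30, 20:00-20:30.
Alice ∩ Ben ∩ Gita: 08:00-09:00, 10:00-11:00, 13:30-14:30, 16:30-17:30, 20:00-20:30.
Alice ∩ Ben ∩ Gita ∩ Sven: 08:30-09:00, 13:30-14:30, 16:30-17:30, 20:00-20:30.
Alice ∩ Ben ∩ Gita ∩ Sven ∩ Idris: 08:30-09:00, 13:30-14:30, 16:30-17:30.
No common window is at least 90 minutes long.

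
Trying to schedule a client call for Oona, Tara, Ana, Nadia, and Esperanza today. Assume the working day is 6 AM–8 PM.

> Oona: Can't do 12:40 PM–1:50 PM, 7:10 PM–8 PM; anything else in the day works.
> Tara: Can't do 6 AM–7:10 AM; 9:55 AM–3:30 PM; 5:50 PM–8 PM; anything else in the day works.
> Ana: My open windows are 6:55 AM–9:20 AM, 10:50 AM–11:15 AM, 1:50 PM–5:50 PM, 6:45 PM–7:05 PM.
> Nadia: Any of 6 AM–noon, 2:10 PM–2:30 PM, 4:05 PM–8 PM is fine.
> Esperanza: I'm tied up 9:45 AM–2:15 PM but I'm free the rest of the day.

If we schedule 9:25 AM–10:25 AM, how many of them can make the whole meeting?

Oona free: 06:00-12:40, 13:50-19:10 (invert busy blocks within the working day).
Tara free: 07:10-09:55, 15:30-17:50 (invert busy blocks within the working day).
Ana free: 06:55-09:20, 10:50-11:15, 13:50-17:50, 18:45-19:05.
Nadia free: 06:00-12:00, 14:10-14:30, 16:05-20:00.
Esperanza free: 06:00-09:45, 14:15-20:00 (invert busy blocks within the working day).
Oona and Nadia can make the full 09:25-10:25 slot — that's 2.

2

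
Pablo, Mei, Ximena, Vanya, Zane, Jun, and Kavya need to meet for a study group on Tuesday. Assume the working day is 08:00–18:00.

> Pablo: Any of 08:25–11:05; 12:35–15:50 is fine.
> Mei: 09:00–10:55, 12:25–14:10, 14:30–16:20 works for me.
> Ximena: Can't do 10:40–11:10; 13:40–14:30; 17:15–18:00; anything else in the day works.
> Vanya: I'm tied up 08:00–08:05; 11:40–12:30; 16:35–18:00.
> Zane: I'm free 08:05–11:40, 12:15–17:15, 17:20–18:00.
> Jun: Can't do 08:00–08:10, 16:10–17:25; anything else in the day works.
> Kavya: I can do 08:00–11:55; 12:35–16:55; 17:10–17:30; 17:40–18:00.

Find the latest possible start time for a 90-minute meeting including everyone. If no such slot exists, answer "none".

09:10

Pablo free: 08:25-11:05, 12:35-15:50.
Mei free: 09:00-10:55, 12:25-14:10, 14:30-16:20.
Ximena free: 08:00-10:40, 11:10-13:40, 14:30-17:15 (invert busy blocks within the working day).
Vanya free: 08:05-11:40, 12:30-16:35 (invert busy blocks within the working day).
Zane free: 08:05-11:40, 12:15-17:15, 17:20-18:00.
Jun free: 08:10-16:10, 17:25-18:00 (invert busy blocks within the working day).
Kavya free: 08:00-11:55, 12:35-16:55, 17:10-17:30, 17:40-18:00.
Pablo ∩ Mei: 09:00-10:55, 12:35-14:10, 14:30-15:50.
Pablo ∩ Mei ∩ Ximena: 09:00-10:40, 12:35-13:40, 14:30-15:50.
Pablo ∩ Mei ∩ Ximena ∩ Vanya: 09:00-10:40, 12:35-13:40, 14:30-15:50.
Pablo ∩ Mei ∩ Ximena ∩ Vanya ∩ Zane: 09:00-10:40, 12:35-13:40, 14:30-15:50.
Pablo ∩ Mei ∩ Ximena ∩ Vanya ∩ Zane ∩ Jun: 09:00-10:40, 12:35-13:40, 14:30-15:50.
Pablo ∩ Mei ∩ Ximena ∩ Vanya ∩ Zane ∩ Jun ∩ Kavya: 09:00-10:40, 12:35-13:40, 14:30-15:50.
The last common window of at least 90 minutes is 09:00-10:40; a 90-minute meeting can start as late as 09:10 and still end by 10:40.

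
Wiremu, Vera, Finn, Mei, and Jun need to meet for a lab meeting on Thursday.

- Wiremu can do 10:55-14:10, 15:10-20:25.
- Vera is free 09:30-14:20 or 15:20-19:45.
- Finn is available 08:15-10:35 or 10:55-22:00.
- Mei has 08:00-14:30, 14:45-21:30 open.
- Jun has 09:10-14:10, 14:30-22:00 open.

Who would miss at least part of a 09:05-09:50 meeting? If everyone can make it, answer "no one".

Wiremu: not fully free for 09:05-09:50. Vera: not fully free for 09:05-09:50. Finn: free for 09:05-09:50. Mei: free for 09:05-09:50. Jun: not fully free for 09:05-09:50.

Jun, Vera, Wiremu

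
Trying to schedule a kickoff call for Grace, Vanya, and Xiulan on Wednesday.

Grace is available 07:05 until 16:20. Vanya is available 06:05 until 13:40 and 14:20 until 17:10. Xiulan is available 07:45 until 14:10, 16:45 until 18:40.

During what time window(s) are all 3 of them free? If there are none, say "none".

07:45-13:40

Grace ∩ Vanya: 07:05-13:40, 14:20-16:20.
Grace ∩ Vanya ∩ Xiulan: 07:45-13:40.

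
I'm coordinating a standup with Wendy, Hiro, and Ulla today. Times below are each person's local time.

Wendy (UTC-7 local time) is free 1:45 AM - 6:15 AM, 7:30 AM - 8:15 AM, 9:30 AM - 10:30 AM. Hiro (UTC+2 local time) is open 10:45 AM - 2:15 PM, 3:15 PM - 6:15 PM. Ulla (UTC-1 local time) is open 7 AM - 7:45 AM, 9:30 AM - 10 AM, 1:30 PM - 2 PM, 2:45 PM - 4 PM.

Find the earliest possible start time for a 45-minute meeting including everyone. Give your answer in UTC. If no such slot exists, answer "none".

Wendy in UTC: 08:45-13:15, 14:30-15:15, 16:30-17:30 (add 7h to convert from UTC-7).
Hiro in UTC: 08:45-12:15, 13:15-16:15 (subtract 2h to convert from UTC+2).
Ulla in UTC: 08:00-08:45, 10:30-11:00, 14:30-15:00, 15:45-17:00 (add 1h to convert from UTC-1).
Wendy ∩ Hiro: 08:45-12:15, 14:30-15:15.
Wendy ∩ Hiro ∩ Ulla: 10:30-11:00, 14:30-15:00.
So the common availability across everyone is 10:30-11:00, 14:30-15:00.
No common window is at least 45 minutes long.

none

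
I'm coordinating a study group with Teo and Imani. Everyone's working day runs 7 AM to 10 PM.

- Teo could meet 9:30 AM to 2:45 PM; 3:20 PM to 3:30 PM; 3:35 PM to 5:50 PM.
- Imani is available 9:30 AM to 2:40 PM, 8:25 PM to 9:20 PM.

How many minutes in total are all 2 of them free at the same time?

Teo ∩ Imani: 09:30-14:40.
So the common availability across everyone is 09:30-14:40.
That's a single block of 310 minutes.

310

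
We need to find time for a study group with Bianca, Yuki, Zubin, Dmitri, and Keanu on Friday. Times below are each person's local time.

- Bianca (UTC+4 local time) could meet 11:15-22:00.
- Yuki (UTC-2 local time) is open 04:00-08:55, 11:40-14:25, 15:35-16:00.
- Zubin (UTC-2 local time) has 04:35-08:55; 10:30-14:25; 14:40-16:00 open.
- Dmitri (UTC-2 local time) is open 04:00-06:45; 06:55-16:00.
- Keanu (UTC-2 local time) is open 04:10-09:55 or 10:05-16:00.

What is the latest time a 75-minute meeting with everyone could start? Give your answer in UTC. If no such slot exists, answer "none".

15:10

Bianca in UTC: 07:15-18:00 (subtract 4h to convert from UTC+4).
Yuki in UTC: 06:00-10:55, 13:40-16:25, 17:35-18:00 (add 2h to convert from UTC-2).
Zubin in UTC: 06:35-10:55, 12:30-16:25, 16:40-18:00 (add 2h to convert from UTC-2).
Dmitri in UTC: 06:00-08:45, 08:55-18:00 (add 2h to convert from UTC-2).
Keanu in UTC: 06:10-11:55, 12:05-18:00 (add 2h to convert from UTC-2).
Bianca ∩ Yuki: 07:15-10:55, 13:40-16:25, 17:35-18:00.
Bianca ∩ Yuki ∩ Zubin: 07:15-10:55, 13:40-16:25, 17:35-18:00.
Bianca ∩ Yuki ∩ Zubin ∩ Dmitri: 07:15-08:45, 08:55-10:55, 13:40-16:25, 17:35-18:00.
Bianca ∩ Yuki ∩ Zubin ∩ Dmitri ∩ Keanu: 07:15-08:45, 08:55-10:55, 13:40-16:25, 17:35-18:00.
Those are the intersection windows.
The last common window of at least 75 minutes is 13:40-16:25; a 75-minute meeting can start as late as 15:10 and still end by 16:25.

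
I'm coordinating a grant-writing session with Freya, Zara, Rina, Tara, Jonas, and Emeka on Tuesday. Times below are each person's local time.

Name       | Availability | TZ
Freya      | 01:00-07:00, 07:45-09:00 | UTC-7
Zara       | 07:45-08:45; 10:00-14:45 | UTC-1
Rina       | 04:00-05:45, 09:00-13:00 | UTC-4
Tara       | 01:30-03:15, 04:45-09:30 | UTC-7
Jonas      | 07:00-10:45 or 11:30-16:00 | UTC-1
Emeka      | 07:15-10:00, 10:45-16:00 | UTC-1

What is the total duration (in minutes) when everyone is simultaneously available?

Freya in UTC: 08:00-14:00, 14:45-16:00 (add 7h to convert from UTC-7).
Zara in UTC: 08:45-09:45, 11:00-15:45 (add 1h to convert from UTC-1).
Rina in UTC: 08:00-09:45, 13:00-17:00 (add 4h to convert from UTC-4).
Tara in UTC: 08:30-10:15, 11:45-16:30 (add 7h to convert from UTC-7).
Jonas in UTC: 08:00-11:45, 12:30-17:00 (add 1h to convert from UTC-1).
Emeka in UTC: 08:15-11:00, 11:45-17:00 (add 1h to convert from UTC-1).
Freya ∩ Zara: 08:45-09:45, 11:00-14:00, 14:45-15:45.
Freya ∩ Zara ∩ Rina: 08:45-09:45, 13:00-14:00, 14:45-15:45.
Freya ∩ Zara ∩ Rina ∩ Tara: 08:45-09:45, 13:00-14:00, 14:45-15:45.
Freya ∩ Zara ∩ Rina ∩ Tara ∩ Jonas: 08:45-09:45, 13:00-14:00, 14:45-15:45.
Freya ∩ Zara ∩ Rina ∩ Tara ∩ Jonas ∩ Emeka: 08:45-09:45, 13:00-14:00, 14:45-15:45.
So the common availability across everyone is 08:45-09:45, 13:00-14:00, 14:45-15:45.
Summing the common windows: 60 + 60 + 60 = 180 minutes.

180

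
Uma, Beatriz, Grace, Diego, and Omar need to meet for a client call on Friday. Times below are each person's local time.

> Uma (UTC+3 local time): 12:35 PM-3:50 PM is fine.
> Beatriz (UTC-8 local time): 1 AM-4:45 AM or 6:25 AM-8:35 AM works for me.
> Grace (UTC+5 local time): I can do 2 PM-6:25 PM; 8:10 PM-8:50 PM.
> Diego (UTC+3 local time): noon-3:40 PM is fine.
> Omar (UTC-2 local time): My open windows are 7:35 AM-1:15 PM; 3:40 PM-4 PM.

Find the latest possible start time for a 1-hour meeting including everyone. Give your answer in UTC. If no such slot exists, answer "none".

11:40

Uma in UTC: 09:35-12:50 (subtract 3h to convert from UTC+3).
Beatriz in UTC: 09:00-12:45, 14:25-16:35 (add 8h to convert from UTC-8).
Grace in UTC: 09:00-13:25, 15:10-15:50 (subtract 5h to convert from UTC+5).
Diego in UTC: 09:00-12:40 (subtract 3h to convert from UTC+3).
Omar in UTC: 09:35-15:15, 17:40-18:00 (add 2h to convert from UTC-2).
Uma ∩ Beatriz: 09:35-12:45.
Uma ∩ Beatriz ∩ Grace: 09:35-12:45.
Uma ∩ Beatriz ∩ Grace ∩ Diego: 09:35-12:40.
Uma ∩ Beatriz ∩ Grace ∩ Diego ∩ Omar: 09:35-12:40.
Those are the intersection windows.
The last common window of at least 60 minutes is 09:35-12:40; a 60-minute meeting can start as late as 11:40 and still end by 12:40.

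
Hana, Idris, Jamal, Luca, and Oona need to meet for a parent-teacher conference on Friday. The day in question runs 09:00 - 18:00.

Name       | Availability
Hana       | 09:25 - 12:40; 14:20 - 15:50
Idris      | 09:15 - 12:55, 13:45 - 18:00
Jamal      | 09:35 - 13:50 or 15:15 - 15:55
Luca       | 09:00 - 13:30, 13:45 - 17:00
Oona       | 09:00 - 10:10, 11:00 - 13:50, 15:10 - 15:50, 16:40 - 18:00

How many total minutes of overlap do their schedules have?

Hana ∩ Idris: 09:25-12:40, 14:20-15:50.
Hana ∩ Idris ∩ Jamal: 09:35-12:40, 15:15-15:50.
Hana ∩ Idris ∩ Jamal ∩ Luca: 09:35-12:40, 15:15-15:50.
Hana ∩ Idris ∩ Jamal ∩ Luca ∩ Oona: 09:35-10:10, 11:00-12:40, 15:15-15:50.
Those are the intersection windows.
Summing the common windows: 35 + 100 + 35 = 170 minutes.

170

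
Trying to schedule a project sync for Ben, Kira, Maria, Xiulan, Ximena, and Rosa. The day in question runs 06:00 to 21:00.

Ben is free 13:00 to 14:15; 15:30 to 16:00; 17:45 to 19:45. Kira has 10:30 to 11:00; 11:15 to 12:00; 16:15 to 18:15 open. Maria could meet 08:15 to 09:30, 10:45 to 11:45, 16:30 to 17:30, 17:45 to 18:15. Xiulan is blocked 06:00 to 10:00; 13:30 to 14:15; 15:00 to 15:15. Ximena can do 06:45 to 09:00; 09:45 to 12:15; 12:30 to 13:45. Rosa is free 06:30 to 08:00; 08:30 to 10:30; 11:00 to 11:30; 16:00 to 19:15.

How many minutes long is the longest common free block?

Ben free: 13:00-14:15, 15:30-16:00, 17:45-19:45.
Kira free: 10:30-11:00, 11:15-12:00, 16:15-18:15.
Maria free: 08:15-09:30, 10:45-11:45, 16:30-17:30, 17:45-18:15.
Xiulan free: 10:00-13:30, 14:15-15:00, 15:15-21:00 (invert busy blocks within the working day).
Ximena free: 06:45-09:00, 09:45-12:15, 12:30-13:45.
Rosa free: 06:30-08:00, 08:30-10:30, 11:00-11:30, 16:00-19:15.
Ben ∩ Kira: 17:45-18:15.
Ben ∩ Kira ∩ Maria: 17:45-18:15.
Ben ∩ Kira ∩ Maria ∩ Xiulan: 17:45-18:15.
Ben ∩ Kira ∩ Maria ∩ Xiulan ∩ Ximena: ∅.
Ben ∩ Kira ∩ Maria ∩ Xiulan ∩ Ximena ∩ Rosa: ∅.
There is no time when everyone is free.
No common window exists, so the longest block is 0 minutes.

0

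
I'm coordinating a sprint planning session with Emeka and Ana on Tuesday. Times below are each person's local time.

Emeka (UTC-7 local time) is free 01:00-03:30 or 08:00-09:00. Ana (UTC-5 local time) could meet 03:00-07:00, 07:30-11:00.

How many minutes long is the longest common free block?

Emeka in UTC: 08:00-10:30, 15:00-16:00 (add 7h to convert from UTC-7).
Ana in UTC: 08:00-12:00, 12:30-16:00 (add 5h to convert from UTC-5).
Emeka ∩ Ana: 08:00-10:30, 15:00-16:00.
So the common availability across everyone is 08:00-10:30, 15:00-16:00.
The longest is 08:00-10:30 at 150 minutes.

150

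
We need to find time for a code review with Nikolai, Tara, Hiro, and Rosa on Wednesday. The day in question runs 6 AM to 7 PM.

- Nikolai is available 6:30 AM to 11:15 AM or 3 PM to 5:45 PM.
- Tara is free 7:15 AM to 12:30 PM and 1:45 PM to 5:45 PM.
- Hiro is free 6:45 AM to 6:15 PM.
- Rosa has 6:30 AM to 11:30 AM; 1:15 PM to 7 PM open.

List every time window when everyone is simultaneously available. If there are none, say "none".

Nikolai ∩ Tara: 07:15-11:15, 15:00-17:45.
Nikolai ∩ Tara ∩ Hiro: 07:15-11:15, 15:00-17:45.
Nikolai ∩ Tara ∩ Hiro ∩ Rosa: 07:15-11:15, 15:00-17:45.

07:15-11:15, 15:00-17:45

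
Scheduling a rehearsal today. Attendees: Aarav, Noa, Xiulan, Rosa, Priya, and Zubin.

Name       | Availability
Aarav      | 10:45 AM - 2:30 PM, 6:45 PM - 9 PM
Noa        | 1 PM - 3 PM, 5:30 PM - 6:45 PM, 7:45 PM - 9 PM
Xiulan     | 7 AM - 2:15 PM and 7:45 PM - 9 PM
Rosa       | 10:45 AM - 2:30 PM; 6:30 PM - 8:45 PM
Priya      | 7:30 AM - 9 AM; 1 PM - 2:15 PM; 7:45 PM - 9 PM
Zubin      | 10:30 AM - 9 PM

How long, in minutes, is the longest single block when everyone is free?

Aarav ∩ Noa: 13:00-14:30, 19:45-21:00.
Aarav ∩ Noa ∩ Xiulan: 13:00-14:15, 19:45-21:00.
Aarav ∩ Noa ∩ Xiulan ∩ Rosa: 13:00-14:15, 19:45-20:45.
Aarav ∩ Noa ∩ Xiulan ∩ Rosa ∩ Priya: 13:00-14:15, 19:45-20:45.
Aarav ∩ Noa ∩ Xiulan ∩ Rosa ∩ Priya ∩ Zubin: 13:00-14:15, 19:45-20:45.
The longest is 13:00-14:15 at 75 minutes.

75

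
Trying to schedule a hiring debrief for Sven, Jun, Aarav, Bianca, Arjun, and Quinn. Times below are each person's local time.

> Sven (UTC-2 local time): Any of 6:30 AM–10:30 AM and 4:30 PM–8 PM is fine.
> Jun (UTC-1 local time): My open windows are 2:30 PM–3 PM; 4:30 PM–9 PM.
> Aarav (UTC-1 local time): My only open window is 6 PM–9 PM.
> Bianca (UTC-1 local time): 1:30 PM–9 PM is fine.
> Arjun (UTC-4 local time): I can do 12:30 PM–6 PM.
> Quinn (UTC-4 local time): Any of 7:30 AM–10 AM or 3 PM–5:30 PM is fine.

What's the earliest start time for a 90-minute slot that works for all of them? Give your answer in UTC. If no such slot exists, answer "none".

19:00

Sven in UTC: 08:30-12:30, 18:30-22:00 (add 2h to convert from UTC-2).
Jun in UTC: 15:30-16:00, 17:30-22:00 (add 1h to convert from UTC-1).
Aarav in UTC: 19:00-22:00 (add 1h to convert from UTC-1).
Bianca in UTC: 14:30-22:00 (add 1h to convert from UTC-1).
Arjun in UTC: 16:30-22:00 (add 4h to convert from UTC-4).
Quinn in UTC: 11:30-14:00, 19:00-21:30 (add 4h to convert from UTC-4).
Sven ∩ Jun: 18:30-22:00.
Sven ∩ Jun ∩ Aarav: 19:00-22:00.
Sven ∩ Jun ∩ Aarav ∩ Bianca: 19:00-22:00.
Sven ∩ Jun ∩ Aarav ∩ Bianca ∩ Arjun: 19:00-22:00.
Sven ∩ Jun ∩ Aarav ∩ Bianca ∩ Arjun ∩ Quinn: 19:00-21:30.
Those are the intersection windows.
The first common window of at least 90 minutes is 19:00-21:30, so the earliest start is 19:00.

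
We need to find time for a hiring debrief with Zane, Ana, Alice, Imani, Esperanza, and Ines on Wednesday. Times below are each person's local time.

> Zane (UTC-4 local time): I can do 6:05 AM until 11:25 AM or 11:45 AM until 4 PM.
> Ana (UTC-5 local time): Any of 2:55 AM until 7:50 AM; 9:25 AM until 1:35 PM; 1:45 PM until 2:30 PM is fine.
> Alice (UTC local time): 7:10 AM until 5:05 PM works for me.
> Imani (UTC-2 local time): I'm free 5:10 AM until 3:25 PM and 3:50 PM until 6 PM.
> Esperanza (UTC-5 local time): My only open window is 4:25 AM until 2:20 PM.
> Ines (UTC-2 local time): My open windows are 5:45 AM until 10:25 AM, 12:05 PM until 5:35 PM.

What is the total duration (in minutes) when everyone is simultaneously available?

280

Zane in UTC: 10:05-15:25, 15:45-20:00 (add 4h to convert from UTC-4).
Ana in UTC: 07:55-12:50, 14:25-18:35, 18:45-19:30 (add 5h to convert from UTC-5).
Alice in UTC: 07:10-17:05.
Imani in UTC: 07:10-17:25, 17:50-20:00 (add 2h to convert from UTC-2).
Esperanza in UTC: 09:25-19:20 (add 5h to convert from UTC-5).
Ines in UTC: 07:45-12:25, 14:05-19:35 (add 2h to convert from UTC-2).
Zane ∩ Ana: 10:05-12:50, 14:25-15:25, 15:45-18:35, 18:45-19:30.
Zane ∩ Ana ∩ Alice: 10:05-12:50, 14:25-15:25, 15:45-17:05.
Zane ∩ Ana ∩ Alice ∩ Imani: 10:05-12:50, 14:25-15:25, 15:45-17:05.
Zane ∩ Ana ∩ Alice ∩ Imani ∩ Esperanza: 10:05-12:50, 14:25-15:25, 15:45-17:05.
Zane ∩ Ana ∩ Alice ∩ Imani ∩ Esperanza ∩ Ines: 10:05-12:25, 14:25-15:25, 15:45-17:05.
Summing the common windows: 140 + 60 + 80 = 280 minutes.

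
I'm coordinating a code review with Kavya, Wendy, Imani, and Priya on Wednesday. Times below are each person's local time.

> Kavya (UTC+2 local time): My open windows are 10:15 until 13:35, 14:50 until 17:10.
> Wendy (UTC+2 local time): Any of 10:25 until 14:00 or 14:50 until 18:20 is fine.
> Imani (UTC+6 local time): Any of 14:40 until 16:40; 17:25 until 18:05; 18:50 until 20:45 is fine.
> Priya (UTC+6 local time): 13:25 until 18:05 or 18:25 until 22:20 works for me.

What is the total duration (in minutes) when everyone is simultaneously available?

245

Kavya in UTC: 08:15-11:35, 12:50-15:10 (subtract 2h to convert from UTC+2).
Wendy in UTC: 08:25-12:00, 12:50-16:20 (subtract 2h to convert from UTC+2).
Imani in UTC: 08:40-10:40, 11:25-12:05, 12:50-14:45 (subtract 6h to convert from UTC+6).
Priya in UTC: 07:25-12:05, 12:25-16:20 (subtract 6h to convert from UTC+6).
Kavya ∩ Wendy: 08:25-11:35, 12:50-15:10.
Kavya ∩ Wendy ∩ Imani: 08:40-10:40, 11:25-11:35, 12:50-14:45.
Kavya ∩ Wendy ∩ Imani ∩ Priya: 08:40-10:40, 11:25-11:35, 12:50-14:45.
Summing the common windows: 120 + 10 + 115 = 245 minutes.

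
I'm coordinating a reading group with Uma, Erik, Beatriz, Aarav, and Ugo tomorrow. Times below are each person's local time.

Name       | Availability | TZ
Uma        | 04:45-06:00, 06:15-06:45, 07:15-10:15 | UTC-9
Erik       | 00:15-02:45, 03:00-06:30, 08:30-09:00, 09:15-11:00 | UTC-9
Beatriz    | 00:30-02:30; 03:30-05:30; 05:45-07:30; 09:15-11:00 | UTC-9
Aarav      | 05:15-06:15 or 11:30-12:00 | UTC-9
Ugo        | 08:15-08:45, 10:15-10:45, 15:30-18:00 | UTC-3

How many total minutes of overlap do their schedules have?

Uma in UTC: 13:45-15:00, 15:15-15:45, 16:15-19:15 (add 9h to convert from UTC-9).
Erik in UTC: 09:15-11:45, 12:00-15:30, 17:30-18:00, 18:15-20:00 (add 9h to convert from UTC-9).
Beatriz in UTC: 09:30-11:30, 12:30-14:30, 14:45-16:30, 18:15-20:00 (add 9h to convert from UTC-9).
Aarav in UTC: 14:15-15:15, 20:30-21:00 (add 9h to convert from UTC-9).
Ugo in UTC: 11:15-11:45, 13:15-13:45, 18:30-21:00 (add 3h to convert from UTC-3).
Uma ∩ Erik: 13:45-15:00, 15:15-15:30, 17:30-18:00, 18:15-19:15.
Uma ∩ Erik ∩ Beatriz: 13:45-14:30, 14:45-15:00, 15:15-15:30, 18:15-19:15.
Uma ∩ Erik ∩ Beatriz ∩ Aarav: 14:15-14:30, 14:45-15:00.
Uma ∩ Erik ∩ Beatriz ∩ Aarav ∩ Ugo: ∅.
There is no time when everyone is free.
There is no common window, so the total is 0 minutes.

0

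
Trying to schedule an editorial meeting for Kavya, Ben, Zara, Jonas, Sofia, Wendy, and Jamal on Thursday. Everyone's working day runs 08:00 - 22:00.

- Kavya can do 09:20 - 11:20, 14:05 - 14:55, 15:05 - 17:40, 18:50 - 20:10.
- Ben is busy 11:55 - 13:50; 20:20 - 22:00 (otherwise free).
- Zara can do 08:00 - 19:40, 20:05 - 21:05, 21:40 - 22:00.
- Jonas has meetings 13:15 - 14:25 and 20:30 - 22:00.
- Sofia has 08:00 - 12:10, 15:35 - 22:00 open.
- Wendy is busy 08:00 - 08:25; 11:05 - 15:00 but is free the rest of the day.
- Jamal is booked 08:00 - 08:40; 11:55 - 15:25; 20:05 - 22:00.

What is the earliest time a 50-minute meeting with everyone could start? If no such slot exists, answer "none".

Kavya free: 09:20-11:20, 14:05-14:55, 15:05-17:40, 18:50-20:10.
Ben free: 08:00-11:55, 13:50-20:20 (invert busy blocks within the working day).
Zara free: 08:00-19:40, 20:05-21:05, 21:40-22:00.
Jonas free: 08:00-13:15, 14:25-20:30 (invert busy blocks within the working day).
Sofia free: 08:00-12:10, 15:35-22:00.
Wendy free: 08:25-11:05, 15:00-22:00 (invert busy blocks within the working day).
Jamal free: 08:40-11:55, 15:25-20:05 (invert busy blocks within the working day).
Kavya ∩ Ben: 09:20-11:20, 14:05-14:55, 15:05-17:40, 18:50-20:10.
Kavya ∩ Ben ∩ Zara: 09:20-11:20, 14:05-14:55, 15:05-17:40, 18:50-19:40, 20:05-20:10.
Kavya ∩ Ben ∩ Zara ∩ Jonas: 09:20-11:20, 14:25-14:55, 15:05-17:40, 18:50-19:40, 20:05-20:10.
Kavya ∩ Ben ∩ Zara ∩ Jonas ∩ Sofia: 09:20-11:20, 15:35-17:40, 18:50-19:40, 20:05-20:10.
Kavya ∩ Ben ∩ Zara ∩ Jonas ∩ Sofia ∩ Wendy: 09:20-11:05, 15:35-17:40, 18:50-19:40, 20:05-20:10.
Kavya ∩ Ben ∩ Zara ∩ Jonas ∩ Sofia ∩ Wendy ∩ Jamal: 09:20-11:05, 15:35-17:40, 18:50-19:40.
The first common window of at least 50 minutes is 09:20-11:05, so the earliest start is 09:20.

09:20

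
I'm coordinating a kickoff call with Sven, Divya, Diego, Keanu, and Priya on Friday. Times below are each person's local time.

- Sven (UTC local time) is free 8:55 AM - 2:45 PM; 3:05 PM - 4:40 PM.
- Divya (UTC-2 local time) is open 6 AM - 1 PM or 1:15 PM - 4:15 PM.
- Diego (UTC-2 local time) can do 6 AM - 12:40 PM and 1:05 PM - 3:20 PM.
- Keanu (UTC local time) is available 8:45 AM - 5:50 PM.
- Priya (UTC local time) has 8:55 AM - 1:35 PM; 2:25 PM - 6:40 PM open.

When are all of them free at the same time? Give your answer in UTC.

08:55-13:35, 14:25-14:40, 15:15-16:40

Sven in UTC: 08:55-14:45, 15:05-16:40.
Divya in UTC: 08:00-15:00, 15:15-18:15 (add 2h to convert from UTC-2).
Diego in UTC: 08:00-14:40, 15:05-17:20 (add 2h to convert from UTC-2).
Keanu in UTC: 08:45-17:50.
Priya in UTC: 08:55-13:35, 14:25-18:40.
Sven ∩ Divya: 08:55-14:45, 15:15-16:40.
Sven ∩ Divya ∩ Diego: 08:55-14:40, 15:15-16:40.
Sven ∩ Divya ∩ Diego ∩ Keanu: 08:55-14:40, 15:15-16:40.
Sven ∩ Divya ∩ Diego ∩ Keanu ∩ Priya: 08:55-13:35, 14:25-14:40, 15:15-16:40.
So the common availability across everyone is 08:55-13:35, 14:25-14:40, 15:15-16:40.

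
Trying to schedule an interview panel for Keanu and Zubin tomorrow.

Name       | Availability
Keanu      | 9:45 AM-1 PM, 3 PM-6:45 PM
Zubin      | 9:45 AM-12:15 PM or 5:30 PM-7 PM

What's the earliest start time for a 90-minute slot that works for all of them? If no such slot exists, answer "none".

09:45

Keanu ∩ Zubin: 09:45-12:15, 17:30-18:45.
The first common window of at least 90 minutes is 09:45-12:15, so the earliest start is 09:45.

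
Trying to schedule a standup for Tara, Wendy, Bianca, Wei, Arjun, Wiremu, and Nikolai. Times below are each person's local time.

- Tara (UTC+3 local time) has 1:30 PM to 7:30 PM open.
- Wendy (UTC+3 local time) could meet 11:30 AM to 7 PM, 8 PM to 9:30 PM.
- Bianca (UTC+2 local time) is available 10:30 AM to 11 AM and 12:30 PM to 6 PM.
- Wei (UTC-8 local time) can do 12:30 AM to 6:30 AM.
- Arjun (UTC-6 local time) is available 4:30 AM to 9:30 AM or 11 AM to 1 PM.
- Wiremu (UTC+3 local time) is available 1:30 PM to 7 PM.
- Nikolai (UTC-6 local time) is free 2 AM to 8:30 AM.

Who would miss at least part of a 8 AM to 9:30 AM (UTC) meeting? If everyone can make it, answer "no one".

Arjun, Bianca, Tara, Wei, Wendy, Wiremu

Tara in UTC: 10:30-16:30 (subtract 3h to convert from UTC+3).
Wendy in UTC: 08:30-16:00, 17:00-18:30 (subtract 3h to convert from UTC+3).
Bianca in UTC: 08:30-09:00, 10:30-16:00 (subtract 2h to convert from UTC+2).
Wei in UTC: 08:30-14:30 (add 8h to convert from UTC-8).
Arjun in UTC: 10:30-15:30, 17:00-19:00 (add 6h to convert from UTC-6).
Wiremu in UTC: 10:30-16:00 (subtract 3h to convert from UTC+3).
Nikolai in UTC: 08:00-14:30 (add 6h to convert from UTC-6).
Tara: not fully free for 08:00-09:30. Wendy: not fully free for 08:00-09:30. Bianca: not fully free for 08:00-09:30. Wei: not fully free for 08:00-09:30. Arjun: not fully free for 08:00-09:30. Wiremu: not fully free for 08:00-09:30. Nikolai: free for 08:00-09:30.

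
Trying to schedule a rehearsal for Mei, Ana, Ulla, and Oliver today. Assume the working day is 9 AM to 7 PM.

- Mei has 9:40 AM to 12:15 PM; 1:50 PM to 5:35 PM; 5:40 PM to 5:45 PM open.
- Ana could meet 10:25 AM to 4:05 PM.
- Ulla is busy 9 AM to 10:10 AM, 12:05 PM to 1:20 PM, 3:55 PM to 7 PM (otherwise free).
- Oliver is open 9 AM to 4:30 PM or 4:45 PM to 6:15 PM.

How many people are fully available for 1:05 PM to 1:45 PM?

2

Mei free: 09:40-12:15, 13:50-17:35, 17:40-17:45.
Ana free: 10:25-16:05.
Ulla free: 10:10-12:05, 13:20-15:55 (invert busy blocks within the working day).
Oliver free: 09:00-16:30, 16:45-18:15.
Ana and Oliver can make the full 13:05-13:45 slot — that's 2.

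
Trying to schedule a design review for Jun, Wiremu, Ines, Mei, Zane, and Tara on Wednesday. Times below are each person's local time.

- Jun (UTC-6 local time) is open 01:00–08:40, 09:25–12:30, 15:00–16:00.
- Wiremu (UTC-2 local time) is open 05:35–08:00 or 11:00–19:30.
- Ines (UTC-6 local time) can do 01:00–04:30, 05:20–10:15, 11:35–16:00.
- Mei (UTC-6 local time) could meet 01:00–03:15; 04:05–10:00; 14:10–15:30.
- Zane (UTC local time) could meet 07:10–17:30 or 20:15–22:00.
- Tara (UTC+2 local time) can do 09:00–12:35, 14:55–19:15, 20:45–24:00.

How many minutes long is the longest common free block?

100

Jun in UTC: 07:00-14:40, 15:25-18:30, 21:00-22:00 (add 6h to convert from UTC-6).
Wiremu in UTC: 07:35-10:00, 13:00-21:30 (add 2h to convert from UTC-2).
Ines in UTC: 07:00-10:30, 11:20-16:15, 17:35-22:00 (add 6h to convert from UTC-6).
Mei in UTC: 07:00-09:15, 10:05-16:00, 20:10-21:30 (add 6h to convert from UTC-6).
Zane in UTC: 07:10-17:30, 20:15-22:00.
Tara in UTC: 07:00-10:35, 12:55-17:15, 18:45-22:00 (subtract 2h to convert from UTC+2).
Jun ∩ Wiremu: 07:35-10:00, 13:00-14:40, 15:25-18:30, 21:00-21:30.
Jun ∩ Wiremu ∩ Ines: 07:35-10:00, 13:00-14:40, 15:25-16:15, 17:35-18:30, 21:00-21:30.
Jun ∩ Wiremu ∩ Ines ∩ Mei: 07:35-09:15, 13:00-14:40, 15:25-16:00, 21:00-21:30.
Jun ∩ Wiremu ∩ Ines ∩ Mei ∩ Zane: 07:35-09:15, 13:00-14:40, 15:25-16:00, 21:00-21:30.
Jun ∩ Wiremu ∩ Ines ∩ Mei ∩ Zane ∩ Tara: 07:35-09:15, 13:00-14:40, 15:25-16:00, 21:00-21:30.
Those are the intersection windows.
The longest is 07:35-09:15 at 100 minutes.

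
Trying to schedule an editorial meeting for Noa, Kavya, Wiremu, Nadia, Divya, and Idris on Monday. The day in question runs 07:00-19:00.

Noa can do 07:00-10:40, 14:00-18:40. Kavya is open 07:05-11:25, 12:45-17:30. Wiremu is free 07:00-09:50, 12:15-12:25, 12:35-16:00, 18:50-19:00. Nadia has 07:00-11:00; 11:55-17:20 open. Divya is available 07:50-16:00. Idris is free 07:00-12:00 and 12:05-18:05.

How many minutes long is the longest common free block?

Noa ∩ Kavya: 07:05-10:40, 14:00-17:30.
Noa ∩ Kavya ∩ Wiremu: 07:05-09:50, 14:00-16:00.
Noa ∩ Kavya ∩ Wiremu ∩ Nadia: 07:05-09:50, 14:00-16:00.
Noa ∩ Kavya ∩ Wiremu ∩ Nadia ∩ Divya: 07:50-09:50, 14:00-16:00.
Noa ∩ Kavya ∩ Wiremu ∩ Nadia ∩ Divya ∩ Idris: 07:50-09:50, 14:00-16:00.
The longest is 07:50-09:50 at 120 minutes.

120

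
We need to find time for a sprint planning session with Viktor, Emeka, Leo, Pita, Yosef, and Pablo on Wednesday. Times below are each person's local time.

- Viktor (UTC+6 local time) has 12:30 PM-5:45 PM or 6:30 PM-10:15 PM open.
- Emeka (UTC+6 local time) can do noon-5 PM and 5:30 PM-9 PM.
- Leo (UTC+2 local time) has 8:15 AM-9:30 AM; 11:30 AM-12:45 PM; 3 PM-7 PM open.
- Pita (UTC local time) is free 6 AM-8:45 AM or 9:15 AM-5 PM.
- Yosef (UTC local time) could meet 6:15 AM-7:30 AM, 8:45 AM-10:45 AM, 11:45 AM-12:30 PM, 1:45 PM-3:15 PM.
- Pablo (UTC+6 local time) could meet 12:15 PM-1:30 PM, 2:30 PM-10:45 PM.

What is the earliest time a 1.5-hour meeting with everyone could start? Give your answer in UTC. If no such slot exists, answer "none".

none

Viktor in UTC: 06:30-11:45, 12:30-16:15 (subtract 6h to convert from UTC+6).
Emeka in UTC: 06:00-11:00, 11:30-15:00 (subtract 6h to convert from UTC+6).
Leo in UTC: 06:15-07:30, 09:30-10:45, 13:00-17:00 (subtract 2h to convert from UTC+2).
Pita in UTC: 06:00-08:45, 09:15-17:00.
Yosef in UTC: 06:15-07:30, 08:45-10:45, 11:45-12:30, 13:45-15:15.
Pablo in UTC: 06:15-07:30, 08:30-16:45 (subtract 6h to convert from UTC+6).
Viktor ∩ Emeka: 06:30-11:00, 11:30-11:45, 12:30-15:00.
Viktor ∩ Emeka ∩ Leo: 06:30-07:30, 09:30-10:45, 13:00-15:00.
Viktor ∩ Emeka ∩ Leo ∩ Pita: 06:30-07:30, 09:30-10:45, 13:00-15:00.
Viktor ∩ Emeka ∩ Leo ∩ Pita ∩ Yosef: 06:30-07:30, 09:30-10:45, 13:45-15:00.
Viktor ∩ Emeka ∩ Leo ∩ Pita ∩ Yosef ∩ Pablo: 06:30-07:30, 09:30-10:45, 13:45-15:00.
So the common availability across everyone is 06:30-07:30, 09:30-10:45, 13:45-15:00.
No common window is at least 90 minutes long.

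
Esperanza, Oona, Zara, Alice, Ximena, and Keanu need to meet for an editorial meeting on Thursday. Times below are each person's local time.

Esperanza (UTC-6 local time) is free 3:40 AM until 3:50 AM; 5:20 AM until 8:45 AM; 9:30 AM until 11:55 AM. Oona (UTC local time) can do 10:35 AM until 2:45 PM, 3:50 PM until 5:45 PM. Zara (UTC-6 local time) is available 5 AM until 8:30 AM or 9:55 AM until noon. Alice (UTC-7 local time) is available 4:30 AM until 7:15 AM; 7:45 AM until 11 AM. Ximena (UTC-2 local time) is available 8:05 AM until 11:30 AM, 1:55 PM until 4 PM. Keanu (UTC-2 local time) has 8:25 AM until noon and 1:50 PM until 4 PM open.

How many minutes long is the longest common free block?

120

Esperanza in UTC: 09:40-09:50, 11:20-14:45, 15:30-17:55 (add 6h to convert from UTC-6).
Oona in UTC: 10:35-14:45, 15:50-17:45.
Zara in UTC: 11:00-14:30, 15:55-18:00 (add 6h to convert from UTC-6).
Alice in UTC: 11:30-14:15, 14:45-18:00 (add 7h to convert from UTC-7).
Ximena in UTC: 10:05-13:30, 15:55-18:00 (add 2h to convert from UTC-2).
Keanu in UTC: 10:25-14:00, 15:50-18:00 (add 2h to convert from UTC-2).
Esperanza ∩ Oona: 11:20-14:45, 15:50-17:45.
Esperanza ∩ Oona ∩ Zara: 11:20-14:30, 15:55-17:45.
Esperanza ∩ Oona ∩ Zara ∩ Alice: 11:30-14:15, 15:55-17:45.
Esperanza ∩ Oona ∩ Zara ∩ Alice ∩ Ximena: 11:30-13:30, 15:55-17:45.
Esperanza ∩ Oona ∩ Zara ∩ Alice ∩ Ximena ∩ Keanu: 11:30-13:30, 15:55-17:45.
Those are the intersection windows.
The longest is 11:30-13:30 at 120 minutes.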